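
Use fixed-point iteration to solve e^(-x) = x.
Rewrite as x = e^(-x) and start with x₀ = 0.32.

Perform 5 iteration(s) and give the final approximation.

Equation: e^(-x) = x
Fixed-point form: x = e^(-x)
x₀ = 0.32

x_1 = g(0.320000) = 0.726149
x_2 = g(0.726149) = 0.483768
x_3 = g(0.483768) = 0.616456
x_4 = g(0.616456) = 0.539854
x_5 = g(0.539854) = 0.582833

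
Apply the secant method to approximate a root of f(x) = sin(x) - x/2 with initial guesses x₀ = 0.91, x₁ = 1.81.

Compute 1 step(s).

f(x) = sin(x) - x/2
x₀ = 0.91, x₁ = 1.81

Secant formula: x_{n+1} = x_n - f(x_n)(x_n - x_{n-1})/(f(x_n) - f(x_{n-1}))

Iteration 1:
  f(0.910000) = 0.334504
  f(1.810000) = 0.066527
  x_2 = 1.810000 - 0.066527×(1.810000 - 0.910000)/(0.066527 - 0.334504)
       = 2.033431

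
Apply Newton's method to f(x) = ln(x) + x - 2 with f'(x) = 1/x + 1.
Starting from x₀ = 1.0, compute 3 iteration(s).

f(x) = ln(x) + x - 2
f'(x) = 1/x + 1
x₀ = 1.0

Newton-Raphson formula: x_{n+1} = x_n - f(x_n)/f'(x_n)

Iteration 1:
  f(1.000000) = -1.000000
  f'(1.000000) = 2.000000
  x_1 = 1.000000 - (-1.000000)/2.000000 = 1.500000
Iteration 2:
  f(1.500000) = -0.094535
  f'(1.500000) = 1.666667
  x_2 = 1.500000 - (-0.094535)/1.666667 = 1.556721
Iteration 3:
  f(1.556721) = -0.000697
  f'(1.556721) = 1.642376
  x_3 = 1.556721 - (-0.000697)/1.642376 = 1.557146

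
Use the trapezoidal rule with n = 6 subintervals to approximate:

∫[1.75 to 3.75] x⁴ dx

f(x) = x⁴
a = 1.75, b = 3.75, n = 6
h = (b - a)/n = 0.333333

Trapezoidal rule: (h/2)[f(x₀) + 2f(x₁) + 2f(x₂) + ... + f(xₙ)]

x_0 = 1.7500, f(x_0) = 9.378906, coefficient = 1
x_1 = 2.0833, f(x_1) = 18.838011, coefficient = 2
x_2 = 2.4167, f(x_2) = 34.108845, coefficient = 2
x_3 = 2.7500, f(x_3) = 57.191406, coefficient = 2
x_4 = 3.0833, f(x_4) = 90.381993, coefficient = 2
x_5 = 3.4167, f(x_5) = 136.273196, coefficient = 2
x_6 = 3.7500, f(x_6) = 197.753906, coefficient = 1

I ≈ (0.333333/2) × 880.719715 = 146.786619
Exact value: 145.032813
Error: 1.753807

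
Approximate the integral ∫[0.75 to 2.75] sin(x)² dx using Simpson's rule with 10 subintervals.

f(x) = sin(x)²
a = 0.75, b = 2.75, n = 10
h = (b - a)/n = 0.200000

Simpson's rule: (h/3)[f(x₀) + 4f(x₁) + 2f(x₂) + ... + f(xₙ)]

x_0 = 0.7500, f(x_0) = 0.464631, coefficient = 1
x_1 = 0.9500, f(x_1) = 0.661645, coefficient = 4
x_2 = 1.1500, f(x_2) = 0.833138, coefficient = 2
x_3 = 1.3500, f(x_3) = 0.952036, coefficient = 4
x_4 = 1.5500, f(x_4) = 0.999568, coefficient = 2
x_5 = 1.7500, f(x_5) = 0.968228, coefficient = 4
x_6 = 1.9500, f(x_6) = 0.862966, coefficient = 2
x_7 = 2.1500, f(x_7) = 0.700400, coefficient = 4
x_8 = 2.3500, f(x_8) = 0.506194, coefficient = 2
x_9 = 2.5500, f(x_9) = 0.311011, coefficient = 4
x_10 = 2.7500, f(x_10) = 0.145665, coefficient = 1

I ≈ (0.200000/3) × 21.387308 = 1.425821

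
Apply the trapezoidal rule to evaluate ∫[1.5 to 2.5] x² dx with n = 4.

f(x) = x²
a = 1.5, b = 2.5, n = 4
h = (b - a)/n = 0.250000

Trapezoidal rule: (h/2)[f(x₀) + 2f(x₁) + 2f(x₂) + ... + f(xₙ)]

x_0 = 1.5000, f(x_0) = 2.250000, coefficient = 1
x_1 = 1.7500, f(x_1) = 3.062500, coefficient = 2
x_2 = 2.0000, f(x_2) = 4.000000, coefficient = 2
x_3 = 2.2500, f(x_3) = 5.062500, coefficient = 2
x_4 = 2.5000, f(x_4) = 6.250000, coefficient = 1

I ≈ (0.250000/2) × 32.750000 = 4.093750
Exact value: 4.083333
Error: 0.010417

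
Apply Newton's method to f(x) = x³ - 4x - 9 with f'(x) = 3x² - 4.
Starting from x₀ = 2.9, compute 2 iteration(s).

f(x) = x³ - 4x - 9
f'(x) = 3x² - 4
x₀ = 2.9

Newton-Raphson formula: x_{n+1} = x_n - f(x_n)/f'(x_n)

Iteration 1:
  f(2.900000) = 3.789000
  f'(2.900000) = 21.230000
  x_1 = 2.900000 - 3.789000/21.230000 = 2.721526
Iteration 2:
  f(2.721526) = 0.271435
  f'(2.721526) = 18.220114
  x_2 = 2.721526 - 0.271435/18.220114 = 2.706629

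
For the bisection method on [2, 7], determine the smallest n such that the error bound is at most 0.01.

We need (b-a)/2^n ≤ 0.01
(7 - 2)/2^n ≤ 0.01
5/2^n ≤ 0.01
2^n ≥ 500
n ≥ log₂(500) = 8.97
n ≥ 9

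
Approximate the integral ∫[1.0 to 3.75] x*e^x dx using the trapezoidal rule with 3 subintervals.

f(x) = x*e^x
a = 1.0, b = 3.75, n = 3
h = (b - a)/n = 0.916667

Trapezoidal rule: (h/2)[f(x₀) + 2f(x₁) + 2f(x₂) + ... + f(xₙ)]

x_0 = 1.0000, f(x_0) = 2.718282, coefficient = 1
x_1 = 1.9167, f(x_1) = 13.029998, coefficient = 2
x_2 = 2.8333, f(x_2) = 48.172446, coefficient = 2
x_3 = 3.7500, f(x_3) = 159.454058, coefficient = 1

I ≈ (0.916667/2) × 284.577228 = 130.431230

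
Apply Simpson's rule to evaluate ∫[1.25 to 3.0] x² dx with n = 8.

f(x) = x²
a = 1.25, b = 3.0, n = 8
h = (b - a)/n = 0.218750

Simpson's rule: (h/3)[f(x₀) + 4f(x₁) + 2f(x₂) + ... + f(xₙ)]

x_0 = 1.2500, f(x_0) = 1.562500, coefficient = 1
x_1 = 1.4688, f(x_1) = 2.157227, coefficient = 4
x_2 = 1.6875, f(x_2) = 2.847656, coefficient = 2
x_3 = 1.9062, f(x_3) = 3.633789, coefficient = 4
x_4 = 2.1250, f(x_4) = 4.515625, coefficient = 2
x_5 = 2.3438, f(x_5) = 5.493164, coefficient = 4
x_6 = 2.5625, f(x_6) = 6.566406, coefficient = 2
x_7 = 2.7812, f(x_7) = 7.735352, coefficient = 4
x_8 = 3.0000, f(x_8) = 9.000000, coefficient = 1

I ≈ (0.218750/3) × 114.500000 = 8.348958
Exact value: 8.348958
Error: 0.000000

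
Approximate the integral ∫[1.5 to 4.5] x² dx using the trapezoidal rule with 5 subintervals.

f(x) = x²
a = 1.5, b = 4.5, n = 5
h = (b - a)/n = 0.600000

Trapezoidal rule: (h/2)[f(x₀) + 2f(x₁) + 2f(x₂) + ... + f(xₙ)]

x_0 = 1.5000, f(x_0) = 2.250000, coefficient = 1
x_1 = 2.1000, f(x_1) = 4.410000, coefficient = 2
x_2 = 2.7000, f(x_2) = 7.290000, coefficient = 2
x_3 = 3.3000, f(x_3) = 10.890000, coefficient = 2
x_4 = 3.9000, f(x_4) = 15.210000, coefficient = 2
x_5 = 4.5000, f(x_5) = 20.250000, coefficient = 1

I ≈ (0.600000/2) × 98.100000 = 29.430000
Exact value: 29.250000
Error: 0.180000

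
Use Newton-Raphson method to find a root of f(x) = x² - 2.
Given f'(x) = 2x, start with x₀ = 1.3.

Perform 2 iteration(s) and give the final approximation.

f(x) = x² - 2
f'(x) = 2x
x₀ = 1.3

Newton-Raphson formula: x_{n+1} = x_n - f(x_n)/f'(x_n)

Iteration 1:
  f(1.300000) = -0.310000
  f'(1.300000) = 2.600000
  x_1 = 1.300000 - (-0.310000)/2.600000 = 1.419231
Iteration 2:
  f(1.419231) = 0.014216
  f'(1.419231) = 2.838462
  x_2 = 1.419231 - 0.014216/2.838462 = 1.414222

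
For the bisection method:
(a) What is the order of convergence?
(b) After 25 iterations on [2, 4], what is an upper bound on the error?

(a) Bisection has linear (order 1) convergence; the error is halved each step.

(b) Error bound = (b-a)/2^n = (4 - 2)/2^{25}
    = 2/2^{25}

(a) 1 (linear); (b) error ≤ 5.96e-08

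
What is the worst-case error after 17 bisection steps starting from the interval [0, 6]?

Bisection error bound: |error| ≤ (b-a)/2^n
|error| ≤ (6 - 0)/2^17 = 6/2^17
|error| ≤ 0.0000457764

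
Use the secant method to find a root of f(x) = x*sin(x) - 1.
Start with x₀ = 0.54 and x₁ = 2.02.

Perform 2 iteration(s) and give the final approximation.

f(x) = x*sin(x) - 1
x₀ = 0.54, x₁ = 2.02

Secant formula: x_{n+1} = x_n - f(x_n)(x_n - x_{n-1})/(f(x_n) - f(x_{n-1}))

Iteration 1:
  f(0.540000) = -0.722367
  f(2.020000) = 0.819602
  x_2 = 2.020000 - 0.819602×(2.020000 - 0.540000)/(0.819602 - (-0.722367))
       = 1.233336
Iteration 2:
  f(2.020000) = 0.819602
  f(1.233336) = 0.163774
  x_3 = 1.233336 - 0.163774×(1.233336 - 2.020000)/(0.163774 - 0.819602)
       = 1.036889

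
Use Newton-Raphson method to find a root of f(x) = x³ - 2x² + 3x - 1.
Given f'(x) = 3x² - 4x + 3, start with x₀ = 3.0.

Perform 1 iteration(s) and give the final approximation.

f(x) = x³ - 2x² + 3x - 1
f'(x) = 3x² - 4x + 3
x₀ = 3.0

Newton-Raphson formula: x_{n+1} = x_n - f(x_n)/f'(x_n)

Iteration 1:
  f(3.000000) = 17.000000
  f'(3.000000) = 18.000000
  x_1 = 3.000000 - 17.000000/18.000000 = 2.055556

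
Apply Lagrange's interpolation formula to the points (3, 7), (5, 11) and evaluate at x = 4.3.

Lagrange interpolation formula:
P(x) = Σ yᵢ × Lᵢ(x)
where Lᵢ(x) = Π_{j≠i} (x - xⱼ)/(xᵢ - xⱼ)

L_0(4.3) = (4.3 - 5)/(3 - 5) = 0.350000
L_1(4.3) = (4.3 - 3)/(5 - 3) = 0.650000

P(4.3) = 7×L_0(4.3) + 11×L_1(4.3)
P(4.3) = 9.600000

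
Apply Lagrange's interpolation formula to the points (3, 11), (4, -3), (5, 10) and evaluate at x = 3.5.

Lagrange interpolation formula:
P(x) = Σ yᵢ × Lᵢ(x)
where Lᵢ(x) = Π_{j≠i} (x - xⱼ)/(xᵢ - xⱼ)

L_0(3.5) = (3.5 - 4)/(3 - 4) × (3.5 - 5)/(3 - 5) = 0.375000
L_1(3.5) = (3.5 - 3)/(4 - 3) × (3.5 - 5)/(4 - 5) = 0.750000
L_2(3.5) = (3.5 - 3)/(5 - 3) × (3.5 - 4)/(5 - 4) = -0.125000

P(3.5) = 11×L_0(3.5) + (-3)×L_1(3.5) + 10×L_2(3.5)
P(3.5) = 0.625000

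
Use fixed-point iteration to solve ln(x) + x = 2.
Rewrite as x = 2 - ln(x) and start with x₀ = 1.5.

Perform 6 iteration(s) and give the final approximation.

Equation: ln(x) + x = 2
Fixed-point form: x = 2 - ln(x)
x₀ = 1.5

x_1 = g(1.500000) = 1.594535
x_2 = g(1.594535) = 1.533418
x_3 = g(1.533418) = 1.572501
x_4 = g(1.572501) = 1.547333
x_5 = g(1.547333) = 1.563467
x_6 = g(1.563467) = 1.553094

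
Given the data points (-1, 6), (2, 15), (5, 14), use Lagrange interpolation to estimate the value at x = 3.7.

Lagrange interpolation formula:
P(x) = Σ yᵢ × Lᵢ(x)
where Lᵢ(x) = Π_{j≠i} (x - xⱼ)/(xᵢ - xⱼ)

L_0(3.7) = (3.7 - 2)/(-1 - 2) × (3.7 - 5)/(-1 - 5) = -0.122778
L_1(3.7) = (3.7 - (-1))/(2 - (-1)) × (3.7 - 5)/(2 - 5) = 0.678889
L_2(3.7) = (3.7 - (-1))/(5 - (-1)) × (3.7 - 2)/(5 - 2) = 0.443889

P(3.7) = 6×L_0(3.7) + 15×L_1(3.7) + 14×L_2(3.7)
P(3.7) = 15.661111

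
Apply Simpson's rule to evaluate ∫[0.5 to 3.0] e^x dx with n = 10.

f(x) = e^x
a = 0.5, b = 3.0, n = 10
h = (b - a)/n = 0.250000

Simpson's rule: (h/3)[f(x₀) + 4f(x₁) + 2f(x₂) + ... + f(xₙ)]

x_0 = 0.5000, f(x_0) = 1.648721, coefficient = 1
x_1 = 0.7500, f(x_1) = 2.117000, coefficient = 4
x_2 = 1.0000, f(x_2) = 2.718282, coefficient = 2
x_3 = 1.2500, f(x_3) = 3.490343, coefficient = 4
x_4 = 1.5000, f(x_4) = 4.481689, coefficient = 2
x_5 = 1.7500, f(x_5) = 5.754603, coefficient = 4
x_6 = 2.0000, f(x_6) = 7.389056, coefficient = 2
x_7 = 2.2500, f(x_7) = 9.487736, coefficient = 4
x_8 = 2.5000, f(x_8) = 12.182494, coefficient = 2
x_9 = 2.7500, f(x_9) = 15.642632, coefficient = 4
x_10 = 3.0000, f(x_10) = 20.085537, coefficient = 1

I ≈ (0.250000/3) × 221.246554 = 18.437213
Exact value: 18.436816
Error: 0.000397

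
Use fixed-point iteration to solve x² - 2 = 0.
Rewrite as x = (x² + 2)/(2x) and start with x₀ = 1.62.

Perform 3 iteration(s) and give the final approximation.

Equation: x² - 2 = 0
Fixed-point form: x = (x² + 2)/(2x)
x₀ = 1.62

x_1 = g(1.620000) = 1.427284
x_2 = g(1.427284) = 1.414273
x_3 = g(1.414273) = 1.414214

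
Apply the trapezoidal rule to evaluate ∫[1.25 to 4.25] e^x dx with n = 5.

f(x) = e^x
a = 1.25, b = 4.25, n = 5
h = (b - a)/n = 0.600000

Trapezoidal rule: (h/2)[f(x₀) + 2f(x₁) + 2f(x₂) + ... + f(xₙ)]

x_0 = 1.2500, f(x_0) = 3.490343, coefficient = 1
x_1 = 1.8500, f(x_1) = 6.359820, coefficient = 2
x_2 = 2.4500, f(x_2) = 11.588347, coefficient = 2
x_3 = 3.0500, f(x_3) = 21.115344, coefficient = 2
x_4 = 3.6500, f(x_4) = 38.474666, coefficient = 2
x_5 = 4.2500, f(x_5) = 70.105412, coefficient = 1

I ≈ (0.600000/2) × 228.672109 = 68.601633
Exact value: 66.615069
Error: 1.986563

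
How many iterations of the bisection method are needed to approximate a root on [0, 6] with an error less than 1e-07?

We need (b-a)/2^n ≤ 1e-07
(6 - 0)/2^n ≤ 1e-07
6/2^n ≤ 1e-07
2^n ≥ 60000000
n ≥ log₂(60000000) = 25.84
n ≥ 26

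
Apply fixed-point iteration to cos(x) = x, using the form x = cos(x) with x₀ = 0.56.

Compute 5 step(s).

Equation: cos(x) = x
Fixed-point form: x = cos(x)
x₀ = 0.56

x_1 = g(0.560000) = 0.847255
x_2 = g(0.847255) = 0.662043
x_3 = g(0.662043) = 0.788738
x_4 = g(0.788738) = 0.704741
x_5 = g(0.704741) = 0.761779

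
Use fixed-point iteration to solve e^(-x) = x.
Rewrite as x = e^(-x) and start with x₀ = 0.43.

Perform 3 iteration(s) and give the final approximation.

Equation: e^(-x) = x
Fixed-point form: x = e^(-x)
x₀ = 0.43

x_1 = g(0.430000) = 0.650509
x_2 = g(0.650509) = 0.521780
x_3 = g(0.521780) = 0.593463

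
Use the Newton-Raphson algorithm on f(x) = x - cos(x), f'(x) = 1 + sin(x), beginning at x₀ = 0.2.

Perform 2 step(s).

f(x) = x - cos(x)
f'(x) = 1 + sin(x)
x₀ = 0.2

Newton-Raphson formula: x_{n+1} = x_n - f(x_n)/f'(x_n)

Iteration 1:
  f(0.200000) = -0.780067
  f'(0.200000) = 1.198669
  x_1 = 0.200000 - (-0.780067)/1.198669 = 0.850777
Iteration 2:
  f(0.850777) = 0.191378
  f'(0.850777) = 1.751793
  x_2 = 0.850777 - 0.191378/1.751793 = 0.741530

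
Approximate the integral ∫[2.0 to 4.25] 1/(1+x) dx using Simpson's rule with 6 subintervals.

f(x) = 1/(1+x)
a = 2.0, b = 4.25, n = 6
h = (b - a)/n = 0.375000

Simpson's rule: (h/3)[f(x₀) + 4f(x₁) + 2f(x₂) + ... + f(xₙ)]

x_0 = 2.0000, f(x_0) = 0.333333, coefficient = 1
x_1 = 2.3750, f(x_1) = 0.296296, coefficient = 4
x_2 = 2.7500, f(x_2) = 0.266667, coefficient = 2
x_3 = 3.1250, f(x_3) = 0.242424, coefficient = 4
x_4 = 3.5000, f(x_4) = 0.222222, coefficient = 2
x_5 = 3.8750, f(x_5) = 0.205128, coefficient = 4
x_6 = 4.2500, f(x_6) = 0.190476, coefficient = 1

I ≈ (0.375000/3) × 4.476982 = 0.559623
Exact value: 0.559616
Error: 0.000007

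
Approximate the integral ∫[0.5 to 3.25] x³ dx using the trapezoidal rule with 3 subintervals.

f(x) = x³
a = 0.5, b = 3.25, n = 3
h = (b - a)/n = 0.916667

Trapezoidal rule: (h/2)[f(x₀) + 2f(x₁) + 2f(x₂) + ... + f(xₙ)]

x_0 = 0.5000, f(x_0) = 0.125000, coefficient = 1
x_1 = 1.4167, f(x_1) = 2.843171, coefficient = 2
x_2 = 2.3333, f(x_2) = 12.703704, coefficient = 2
x_3 = 3.2500, f(x_3) = 34.328125, coefficient = 1

I ≈ (0.916667/2) × 65.546875 = 30.042318
Exact value: 27.875977
Error: 2.166341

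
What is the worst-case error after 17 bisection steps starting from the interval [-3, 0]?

Bisection error bound: |error| ≤ (b-a)/2^n
|error| ≤ (0 - (-3))/2^17 = 3/2^17
|error| ≤ 0.0000228882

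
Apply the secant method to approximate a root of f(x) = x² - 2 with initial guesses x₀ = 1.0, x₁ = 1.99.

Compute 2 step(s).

f(x) = x² - 2
x₀ = 1.0, x₁ = 1.99

Secant formula: x_{n+1} = x_n - f(x_n)(x_n - x_{n-1})/(f(x_n) - f(x_{n-1}))

Iteration 1:
  f(1.000000) = -1.000000
  f(1.990000) = 1.960100
  x_2 = 1.990000 - 1.960100×(1.990000 - 1.000000)/(1.960100 - (-1.000000))
       = 1.334448
Iteration 2:
  f(1.990000) = 1.960100
  f(1.334448) = -0.219248
  x_3 = 1.334448 - (-0.219248)×(1.334448 - 1.990000)/(-0.219248 - 1.960100)
       = 1.400398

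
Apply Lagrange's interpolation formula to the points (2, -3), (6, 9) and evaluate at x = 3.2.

Lagrange interpolation formula:
P(x) = Σ yᵢ × Lᵢ(x)
where Lᵢ(x) = Π_{j≠i} (x - xⱼ)/(xᵢ - xⱼ)

L_0(3.2) = (3.2 - 6)/(2 - 6) = 0.700000
L_1(3.2) = (3.2 - 2)/(6 - 2) = 0.300000

P(3.2) = (-3)×L_0(3.2) + 9×L_1(3.2)
P(3.2) = 0.600000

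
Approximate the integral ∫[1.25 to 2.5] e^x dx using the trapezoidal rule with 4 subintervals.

f(x) = e^x
a = 1.25, b = 2.5, n = 4
h = (b - a)/n = 0.312500

Trapezoidal rule: (h/2)[f(x₀) + 2f(x₁) + 2f(x₂) + ... + f(xₙ)]

x_0 = 1.2500, f(x_0) = 3.490343, coefficient = 1
x_1 = 1.5625, f(x_1) = 4.770733, coefficient = 2
x_2 = 1.8750, f(x_2) = 6.520819, coefficient = 2
x_3 = 2.1875, f(x_3) = 8.912903, coefficient = 2
x_4 = 2.5000, f(x_4) = 12.182494, coefficient = 1

I ≈ (0.312500/2) × 56.081747 = 8.762773
Exact value: 8.692151
Error: 0.070622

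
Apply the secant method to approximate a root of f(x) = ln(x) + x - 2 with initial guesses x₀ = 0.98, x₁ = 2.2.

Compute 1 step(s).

f(x) = ln(x) + x - 2
x₀ = 0.98, x₁ = 2.2

Secant formula: x_{n+1} = x_n - f(x_n)(x_n - x_{n-1})/(f(x_n) - f(x_{n-1}))

Iteration 1:
  f(0.980000) = -1.040203
  f(2.200000) = 0.988457
  x_2 = 2.200000 - 0.988457×(2.200000 - 0.980000)/(0.988457 - (-1.040203))
       = 1.605559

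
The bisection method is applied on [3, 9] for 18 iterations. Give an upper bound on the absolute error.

Bisection error bound: |error| ≤ (b-a)/2^n
|error| ≤ (9 - 3)/2^18 = 6/2^18
|error| ≤ 0.0000228882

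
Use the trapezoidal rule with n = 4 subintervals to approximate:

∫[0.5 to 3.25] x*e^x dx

f(x) = x*e^x
a = 0.5, b = 3.25, n = 4
h = (b - a)/n = 0.687500

Trapezoidal rule: (h/2)[f(x₀) + 2f(x₁) + 2f(x₂) + ... + f(xₙ)]

x_0 = 0.5000, f(x_0) = 0.824361, coefficient = 1
x_1 = 1.1875, f(x_1) = 3.893663, coefficient = 2
x_2 = 1.8750, f(x_2) = 12.226536, coefficient = 2
x_3 = 2.5625, f(x_3) = 33.231006, coefficient = 2
x_4 = 3.2500, f(x_4) = 83.818605, coefficient = 1

I ≈ (0.687500/2) × 183.345374 = 63.024972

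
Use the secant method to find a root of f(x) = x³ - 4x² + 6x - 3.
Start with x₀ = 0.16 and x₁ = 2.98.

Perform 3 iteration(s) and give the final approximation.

f(x) = x³ - 4x² + 6x - 3
x₀ = 0.16, x₁ = 2.98

Secant formula: x_{n+1} = x_n - f(x_n)(x_n - x_{n-1})/(f(x_n) - f(x_{n-1}))

Iteration 1:
  f(0.160000) = -2.138304
  f(2.980000) = 5.821992
  x_2 = 2.980000 - 5.821992×(2.980000 - 0.160000)/(5.821992 - (-2.138304))
       = 0.917512
Iteration 2:
  f(2.980000) = 5.821992
  f(0.917512) = -0.089854
  x_3 = 0.917512 - (-0.089854)×(0.917512 - 2.980000)/(-0.089854 - 5.821992)
       = 0.948859
Iteration 3:
  f(0.917512) = -0.089854
  f(0.948859) = -0.053890
  x_4 = 0.948859 - (-0.053890)×(0.948859 - 0.917512)/(-0.053890 - (-0.089854))
       = 0.995832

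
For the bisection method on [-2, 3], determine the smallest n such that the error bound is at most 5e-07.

We need (b-a)/2^n ≤ 5e-07
(3 - (-2))/2^n ≤ 5e-07
5/2^n ≤ 5e-07
2^n ≥ 10000000
n ≥ log₂(10000000) = 23.25
n ≥ 24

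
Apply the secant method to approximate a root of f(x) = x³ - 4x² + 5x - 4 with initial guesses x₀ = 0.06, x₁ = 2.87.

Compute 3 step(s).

f(x) = x³ - 4x² + 5x - 4
x₀ = 0.06, x₁ = 2.87

Secant formula: x_{n+1} = x_n - f(x_n)(x_n - x_{n-1})/(f(x_n) - f(x_{n-1}))

Iteration 1:
  f(0.060000) = -3.714184
  f(2.870000) = 1.042303
  x_2 = 2.870000 - 1.042303×(2.870000 - 0.060000)/(1.042303 - (-3.714184))
       = 2.254236
Iteration 2:
  f(2.870000) = 1.042303
  f(2.254236) = -1.600058
  x_3 = 2.254236 - (-1.600058)×(2.254236 - 2.870000)/(-1.600058 - 1.042303)
       = 2.627107
Iteration 3:
  f(2.254236) = -1.600058
  f(2.627107) = -0.339751
  x_4 = 2.627107 - (-0.339751)×(2.627107 - 2.254236)/(-0.339751 - (-1.600058))
       = 2.727624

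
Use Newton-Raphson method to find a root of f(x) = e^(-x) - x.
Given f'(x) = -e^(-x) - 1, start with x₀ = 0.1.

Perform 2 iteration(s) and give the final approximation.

f(x) = e^(-x) - x
f'(x) = -e^(-x) - 1
x₀ = 0.1

Newton-Raphson formula: x_{n+1} = x_n - f(x_n)/f'(x_n)

Iteration 1:
  f(0.100000) = 0.804837
  f'(0.100000) = -1.904837
  x_1 = 0.100000 - 0.804837/(-1.904837) = 0.522523
Iteration 2:
  f(0.522523) = 0.070500
  f'(0.522523) = -1.593023
  x_2 = 0.522523 - 0.070500/(-1.593023) = 0.566778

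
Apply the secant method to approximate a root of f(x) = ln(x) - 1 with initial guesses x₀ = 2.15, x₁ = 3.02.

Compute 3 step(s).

f(x) = ln(x) - 1
x₀ = 2.15, x₁ = 3.02

Secant formula: x_{n+1} = x_n - f(x_n)(x_n - x_{n-1})/(f(x_n) - f(x_{n-1}))

Iteration 1:
  f(2.150000) = -0.234532
  f(3.020000) = 0.105257
  x_2 = 3.020000 - 0.105257×(3.020000 - 2.150000)/(0.105257 - (-0.234532))
       = 2.750499
Iteration 2:
  f(3.020000) = 0.105257
  f(2.750499) = 0.011782
  x_3 = 2.750499 - 0.011782×(2.750499 - 3.020000)/(0.011782 - 0.105257)
       = 2.716529
Iteration 3:
  f(2.750499) = 0.011782
  f(2.716529) = -0.000645
  x_4 = 2.716529 - (-0.000645)×(2.716529 - 2.750499)/(-0.000645 - 0.011782)
       = 2.718292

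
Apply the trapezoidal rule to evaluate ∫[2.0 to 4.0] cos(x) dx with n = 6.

f(x) = cos(x)
a = 2.0, b = 4.0, n = 6
h = (b - a)/n = 0.333333

Trapezoidal rule: (h/2)[f(x₀) + 2f(x₁) + 2f(x₂) + ... + f(xₙ)]

x_0 = 2.0000, f(x_0) = -0.416147, coefficient = 1
x_1 = 2.3333, f(x_1) = -0.690758, coefficient = 2
x_2 = 2.6667, f(x_2) = -0.889327, coefficient = 2
x_3 = 3.0000, f(x_3) = -0.989992, coefficient = 2
x_4 = 3.3333, f(x_4) = -0.981674, coefficient = 2
x_5 = 3.6667, f(x_5) = -0.865287, coefficient = 2
x_6 = 4.0000, f(x_6) = -0.653644, coefficient = 1

I ≈ (0.333333/2) × -9.903867 = -1.650644
Exact value: -1.666100
Error: 0.015455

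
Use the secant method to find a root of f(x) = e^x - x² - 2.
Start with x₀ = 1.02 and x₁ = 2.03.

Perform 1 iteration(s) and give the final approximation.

f(x) = e^x - x² - 2
x₀ = 1.02, x₁ = 2.03

Secant formula: x_{n+1} = x_n - f(x_n)(x_n - x_{n-1})/(f(x_n) - f(x_{n-1}))

Iteration 1:
  f(1.020000) = -0.267205
  f(2.030000) = 1.493186
  x_2 = 2.030000 - 1.493186×(2.030000 - 1.020000)/(1.493186 - (-0.267205))
       = 1.173305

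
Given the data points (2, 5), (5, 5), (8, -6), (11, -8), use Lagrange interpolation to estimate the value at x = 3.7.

Lagrange interpolation formula:
P(x) = Σ yᵢ × Lᵢ(x)
where Lᵢ(x) = Π_{j≠i} (x - xⱼ)/(xᵢ - xⱼ)

L_0(3.7) = (3.7 - 5)/(2 - 5) × (3.7 - 8)/(2 - 8) × (3.7 - 11)/(2 - 11) = 0.251895
L_1(3.7) = (3.7 - 2)/(5 - 2) × (3.7 - 8)/(5 - 8) × (3.7 - 11)/(5 - 11) = 0.988204
L_2(3.7) = (3.7 - 2)/(8 - 2) × (3.7 - 5)/(8 - 5) × (3.7 - 11)/(8 - 11) = -0.298759
L_3(3.7) = (3.7 - 2)/(11 - 2) × (3.7 - 5)/(11 - 5) × (3.7 - 8)/(11 - 8) = 0.058660

P(3.7) = 5×L_0(3.7) + 5×L_1(3.7) + (-6)×L_2(3.7) + (-8)×L_3(3.7)
P(3.7) = 7.523765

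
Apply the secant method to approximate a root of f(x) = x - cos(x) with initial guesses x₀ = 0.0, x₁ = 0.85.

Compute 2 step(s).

f(x) = x - cos(x)
x₀ = 0.0, x₁ = 0.85

Secant formula: x_{n+1} = x_n - f(x_n)(x_n - x_{n-1})/(f(x_n) - f(x_{n-1}))

Iteration 1:
  f(0.000000) = -1.000000
  f(0.850000) = 0.190017
  x_2 = 0.850000 - 0.190017×(0.850000 - 0.000000)/(0.190017 - (-1.000000))
       = 0.714276
Iteration 2:
  f(0.850000) = 0.190017
  f(0.714276) = -0.041292
  x_3 = 0.714276 - (-0.041292)×(0.714276 - 0.850000)/(-0.041292 - 0.190017)
       = 0.738505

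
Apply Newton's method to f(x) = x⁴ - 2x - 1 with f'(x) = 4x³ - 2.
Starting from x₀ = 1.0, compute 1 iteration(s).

f(x) = x⁴ - 2x - 1
f'(x) = 4x³ - 2
x₀ = 1.0

Newton-Raphson formula: x_{n+1} = x_n - f(x_n)/f'(x_n)

Iteration 1:
  f(1.000000) = -2.000000
  f'(1.000000) = 2.000000
  x_1 = 1.000000 - (-2.000000)/2.000000 = 2.000000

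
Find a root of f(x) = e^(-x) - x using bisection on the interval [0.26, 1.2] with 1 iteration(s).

f(x) = e^(-x) - x
Initial interval: [0.26, 1.2]

Iteration 1:
  c_1 = (0.260000 + 1.200000)/2 = 0.730000
  f(c_1) = f(0.730000) = -0.248091
  f(a) × f(c) < 0, new interval: [0.260000, 0.730000]

After 1 iteration(s), the approximation is c_1 = 0.730000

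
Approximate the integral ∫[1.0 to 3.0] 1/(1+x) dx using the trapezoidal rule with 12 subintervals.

f(x) = 1/(1+x)
a = 1.0, b = 3.0, n = 12
h = (b - a)/n = 0.166667

Trapezoidal rule: (h/2)[f(x₀) + 2f(x₁) + 2f(x₂) + ... + f(xₙ)]

x_0 = 1.0000, f(x_0) = 0.500000, coefficient = 1
x_1 = 1.1667, f(x_1) = 0.461538, coefficient = 2
x_2 = 1.3333, f(x_2) = 0.428571, coefficient = 2
x_3 = 1.5000, f(x_3) = 0.400000, coefficient = 2
x_4 = 1.6667, f(x_4) = 0.375000, coefficient = 2
x_5 = 1.8333, f(x_5) = 0.352941, coefficient = 2
x_6 = 2.0000, f(x_6) = 0.333333, coefficient = 2
x_7 = 2.1667, f(x_7) = 0.315789, coefficient = 2
x_8 = 2.3333, f(x_8) = 0.300000, coefficient = 2
x_9 = 2.5000, f(x_9) = 0.285714, coefficient = 2
x_10 = 2.6667, f(x_10) = 0.272727, coefficient = 2
x_11 = 2.8333, f(x_11) = 0.260870, coefficient = 2
x_12 = 3.0000, f(x_12) = 0.250000, coefficient = 1

I ≈ (0.166667/2) × 8.322970 = 0.693581
Exact value: 0.693147
Error: 0.000434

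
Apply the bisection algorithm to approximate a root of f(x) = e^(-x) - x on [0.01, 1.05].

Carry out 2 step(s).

f(x) = e^(-x) - x
Initial interval: [0.01, 1.05]

Iteration 1:
  c_1 = (0.010000 + 1.050000)/2 = 0.530000
  f(c_1) = f(0.530000) = 0.058605
  f(a) × f(c) ≥ 0, new interval: [0.530000, 1.050000]
Iteration 2:
  c_2 = (0.530000 + 1.050000)/2 = 0.790000
  f(c_2) = f(0.790000) = -0.336155
  f(a) × f(c) < 0, new interval: [0.530000, 0.790000]

After 2 iteration(s), the approximation is c_2 = 0.790000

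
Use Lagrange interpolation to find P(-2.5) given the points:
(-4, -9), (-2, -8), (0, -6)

Lagrange interpolation formula:
P(x) = Σ yᵢ × Lᵢ(x)
where Lᵢ(x) = Π_{j≠i} (x - xⱼ)/(xᵢ - xⱼ)

L_0(-2.5) = (-2.5 - (-2))/(-4 - (-2)) × (-2.5 - 0)/(-4 - 0) = 0.156250
L_1(-2.5) = (-2.5 - (-4))/(-2 - (-4)) × (-2.5 - 0)/(-2 - 0) = 0.937500
L_2(-2.5) = (-2.5 - (-4))/(0 - (-4)) × (-2.5 - (-2))/(0 - (-2)) = -0.093750

P(-2.5) = (-9)×L_0(-2.5) + (-8)×L_1(-2.5) + (-6)×L_2(-2.5)
P(-2.5) = -8.343750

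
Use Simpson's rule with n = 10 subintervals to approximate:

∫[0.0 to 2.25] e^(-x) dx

f(x) = e^(-x)
a = 0.0, b = 2.25, n = 10
h = (b - a)/n = 0.225000

Simpson's rule: (h/3)[f(x₀) + 4f(x₁) + 2f(x₂) + ... + f(xₙ)]

x_0 = 0.0000, f(x_0) = 1.000000, coefficient = 1
x_1 = 0.2250, f(x_1) = 0.798516, coefficient = 4
x_2 = 0.4500, f(x_2) = 0.637628, coefficient = 2
x_3 = 0.6750, f(x_3) = 0.509156, coefficient = 4
x_4 = 0.9000, f(x_4) = 0.406570, coefficient = 2
x_5 = 1.1250, f(x_5) = 0.324652, coefficient = 4
x_6 = 1.3500, f(x_6) = 0.259240, coefficient = 2
x_7 = 1.5750, f(x_7) = 0.207008, coefficient = 4
x_8 = 1.8000, f(x_8) = 0.165299, coefficient = 2
x_9 = 2.0250, f(x_9) = 0.131994, coefficient = 4
x_10 = 2.2500, f(x_10) = 0.105399, coefficient = 1

I ≈ (0.225000/3) × 11.928179 = 0.894613
Exact value: 0.894601
Error: 0.000013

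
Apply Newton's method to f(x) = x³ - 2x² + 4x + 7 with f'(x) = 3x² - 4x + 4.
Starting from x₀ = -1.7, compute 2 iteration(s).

f(x) = x³ - 2x² + 4x + 7
f'(x) = 3x² - 4x + 4
x₀ = -1.7

Newton-Raphson formula: x_{n+1} = x_n - f(x_n)/f'(x_n)

Iteration 1:
  f(-1.700000) = -10.493000
  f'(-1.700000) = 19.470000
  x_1 = -1.700000 - (-10.493000)/19.470000 = -1.161068
Iteration 2:
  f(-1.161068) = -1.905645
  f'(-1.161068) = 12.688512
  x_2 = -1.161068 - (-1.905645)/12.688512 = -1.010882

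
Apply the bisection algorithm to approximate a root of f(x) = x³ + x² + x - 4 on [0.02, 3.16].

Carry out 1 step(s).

f(x) = x³ + x² + x - 4
Initial interval: [0.02, 3.16]

Iteration 1:
  c_1 = (0.020000 + 3.160000)/2 = 1.590000
  f(c_1) = f(1.590000) = 4.137779
  f(a) × f(c) < 0, new interval: [0.020000, 1.590000]

After 1 iteration(s), the approximation is c_1 = 1.590000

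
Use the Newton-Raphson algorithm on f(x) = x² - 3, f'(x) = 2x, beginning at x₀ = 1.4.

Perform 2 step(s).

f(x) = x² - 3
f'(x) = 2x
x₀ = 1.4

Newton-Raphson formula: x_{n+1} = x_n - f(x_n)/f'(x_n)

Iteration 1:
  f(1.400000) = -1.040000
  f'(1.400000) = 2.800000
  x_1 = 1.400000 - (-1.040000)/2.800000 = 1.771429
Iteration 2:
  f(1.771429) = 0.137959
  f'(1.771429) = 3.542857
  x_2 = 1.771429 - 0.137959/3.542857 = 1.732488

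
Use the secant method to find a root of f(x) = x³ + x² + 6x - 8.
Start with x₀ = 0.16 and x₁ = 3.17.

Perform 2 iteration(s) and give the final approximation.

f(x) = x³ + x² + 6x - 8
x₀ = 0.16, x₁ = 3.17

Secant formula: x_{n+1} = x_n - f(x_n)(x_n - x_{n-1})/(f(x_n) - f(x_{n-1}))

Iteration 1:
  f(0.160000) = -7.010304
  f(3.170000) = 52.923913
  x_2 = 3.170000 - 52.923913×(3.170000 - 0.160000)/(52.923913 - (-7.010304))
       = 0.512070
Iteration 2:
  f(3.170000) = 52.923913
  f(0.512070) = -4.531095
  x_3 = 0.512070 - (-4.531095)×(0.512070 - 3.170000)/(-4.531095 - 52.923913)
       = 0.721683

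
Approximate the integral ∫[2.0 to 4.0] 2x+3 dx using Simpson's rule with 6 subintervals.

f(x) = 2x+3
a = 2.0, b = 4.0, n = 6
h = (b - a)/n = 0.333333

Simpson's rule: (h/3)[f(x₀) + 4f(x₁) + 2f(x₂) + ... + f(xₙ)]

x_0 = 2.0000, f(x_0) = 7.000000, coefficient = 1
x_1 = 2.3333, f(x_1) = 7.666667, coefficient = 4
x_2 = 2.6667, f(x_2) = 8.333333, coefficient = 2
x_3 = 3.0000, f(x_3) = 9.000000, coefficient = 4
x_4 = 3.3333, f(x_4) = 9.666667, coefficient = 2
x_5 = 3.6667, f(x_5) = 10.333333, coefficient = 4
x_6 = 4.0000, f(x_6) = 11.000000, coefficient = 1

I ≈ (0.333333/3) × 162.000000 = 18.000000
Exact value: 18.000000
Error: 0.000000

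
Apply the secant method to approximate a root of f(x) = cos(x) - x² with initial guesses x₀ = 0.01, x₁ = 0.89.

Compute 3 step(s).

f(x) = cos(x) - x²
x₀ = 0.01, x₁ = 0.89

Secant formula: x_{n+1} = x_n - f(x_n)(x_n - x_{n-1})/(f(x_n) - f(x_{n-1}))

Iteration 1:
  f(0.010000) = 0.999850
  f(0.890000) = -0.162688
  x_2 = 0.890000 - (-0.162688)×(0.890000 - 0.010000)/(-0.162688 - 0.999850)
       = 0.766851
Iteration 2:
  f(0.890000) = -0.162688
  f(0.766851) = 0.132039
  x_3 = 0.766851 - 0.132039×(0.766851 - 0.890000)/(0.132039 - (-0.162688))
       = 0.822022
Iteration 3:
  f(0.766851) = 0.132039
  f(0.822022) = 0.005021
  x_4 = 0.822022 - 0.005021×(0.822022 - 0.766851)/(0.005021 - 0.132039)
       = 0.824203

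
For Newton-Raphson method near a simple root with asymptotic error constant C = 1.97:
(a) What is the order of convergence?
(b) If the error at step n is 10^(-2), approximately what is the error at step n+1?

(a) Newton-Raphson has quadratic (order 2) convergence near simple roots.
    This means |e_{n+1}| ≈ C|e_n|².

(b) With |e_n| = 10^(-2) and C = 1.97:
    |e_{n+1}| ≈ 1.97 × (10^(-2))² = 1.97 × 10^(-4)

(a) 2 (quadratic); (b) |e_{n+1}| ≈ 1.970e-04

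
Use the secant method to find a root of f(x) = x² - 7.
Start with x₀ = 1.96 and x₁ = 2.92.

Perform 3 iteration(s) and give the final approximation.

f(x) = x² - 7
x₀ = 1.96, x₁ = 2.92

Secant formula: x_{n+1} = x_n - f(x_n)(x_n - x_{n-1})/(f(x_n) - f(x_{n-1}))

Iteration 1:
  f(1.960000) = -3.158400
  f(2.920000) = 1.526400
  x_2 = 2.920000 - 1.526400×(2.920000 - 1.960000)/(1.526400 - (-3.158400))
       = 2.607213
Iteration 2:
  f(2.920000) = 1.526400
  f(2.607213) = -0.202440
  x_3 = 2.607213 - (-0.202440)×(2.607213 - 2.920000)/(-0.202440 - 1.526400)
       = 2.643839
Iteration 3:
  f(2.607213) = -0.202440
  f(2.643839) = -0.010115
  x_4 = 2.643839 - (-0.010115)×(2.643839 - 2.607213)/(-0.010115 - (-0.202440))
       = 2.645765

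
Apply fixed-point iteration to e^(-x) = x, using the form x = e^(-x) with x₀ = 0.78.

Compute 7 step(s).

Equation: e^(-x) = x
Fixed-point form: x = e^(-x)
x₀ = 0.78

x_1 = g(0.780000) = 0.458406
x_2 = g(0.458406) = 0.632291
x_3 = g(0.632291) = 0.531373
x_4 = g(0.531373) = 0.587797
x_5 = g(0.587797) = 0.555550
x_6 = g(0.555550) = 0.573757
x_7 = g(0.573757) = 0.563405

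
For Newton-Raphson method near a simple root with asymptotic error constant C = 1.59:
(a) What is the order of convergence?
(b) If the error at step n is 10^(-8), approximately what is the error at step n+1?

(a) Newton-Raphson has quadratic (order 2) convergence near simple roots.
    This means |e_{n+1}| ≈ C|e_n|².

(b) With |e_n| = 10^(-8) and C = 1.59:
    |e_{n+1}| ≈ 1.59 × (10^(-8))² = 1.59 × 10^(-16)

(a) 2 (quadratic); (b) |e_{n+1}| ≈ 1.590e-16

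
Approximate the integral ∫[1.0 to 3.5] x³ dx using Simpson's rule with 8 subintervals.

f(x) = x³
a = 1.0, b = 3.5, n = 8
h = (b - a)/n = 0.312500

Simpson's rule: (h/3)[f(x₀) + 4f(x₁) + 2f(x₂) + ... + f(xₙ)]

x_0 = 1.0000, f(x_0) = 1.000000, coefficient = 1
x_1 = 1.3125, f(x_1) = 2.260986, coefficient = 4
x_2 = 1.6250, f(x_2) = 4.291016, coefficient = 2
x_3 = 1.9375, f(x_3) = 7.273193, coefficient = 4
x_4 = 2.2500, f(x_4) = 11.390625, coefficient = 2
x_5 = 2.5625, f(x_5) = 16.826416, coefficient = 4
x_6 = 2.8750, f(x_6) = 23.763672, coefficient = 2
x_7 = 3.1875, f(x_7) = 32.385498, coefficient = 4
x_8 = 3.5000, f(x_8) = 42.875000, coefficient = 1

I ≈ (0.312500/3) × 357.750000 = 37.265625
Exact value: 37.265625
Error: 0.000000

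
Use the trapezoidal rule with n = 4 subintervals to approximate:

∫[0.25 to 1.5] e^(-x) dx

f(x) = e^(-x)
a = 0.25, b = 1.5, n = 4
h = (b - a)/n = 0.312500

Trapezoidal rule: (h/2)[f(x₀) + 2f(x₁) + 2f(x₂) + ... + f(xₙ)]

x_0 = 0.2500, f(x_0) = 0.778801, coefficient = 1
x_1 = 0.5625, f(x_1) = 0.569783, coefficient = 2
x_2 = 0.8750, f(x_2) = 0.416862, coefficient = 2
x_3 = 1.1875, f(x_3) = 0.304983, coefficient = 2
x_4 = 1.5000, f(x_4) = 0.223130, coefficient = 1

I ≈ (0.312500/2) × 3.585186 = 0.560185
Exact value: 0.555671
Error: 0.004515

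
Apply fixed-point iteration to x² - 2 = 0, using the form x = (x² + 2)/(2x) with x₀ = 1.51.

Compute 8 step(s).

Equation: x² - 2 = 0
Fixed-point form: x = (x² + 2)/(2x)
x₀ = 1.51

x_1 = g(1.510000) = 1.417252
x_2 = g(1.417252) = 1.414217
x_3 = g(1.414217) = 1.414214
x_4 = g(1.414214) = 1.414214
x_5 = g(1.414214) = 1.414214
x_6 = g(1.414214) = 1.414214
x_7 = g(1.414214) = 1.414214
x_8 = g(1.414214) = 1.414214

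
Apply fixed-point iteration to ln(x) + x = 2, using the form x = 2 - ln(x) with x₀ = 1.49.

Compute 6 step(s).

Equation: ln(x) + x = 2
Fixed-point form: x = 2 - ln(x)
x₀ = 1.49

x_1 = g(1.490000) = 1.601224
x_2 = g(1.601224) = 1.529232
x_3 = g(1.529232) = 1.575235
x_4 = g(1.575235) = 1.545596
x_5 = g(1.545596) = 1.564591
x_6 = g(1.564591) = 1.552376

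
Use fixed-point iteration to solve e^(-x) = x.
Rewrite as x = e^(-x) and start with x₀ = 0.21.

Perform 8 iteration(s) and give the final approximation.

Equation: e^(-x) = x
Fixed-point form: x = e^(-x)
x₀ = 0.21

x_1 = g(0.210000) = 0.810584
x_2 = g(0.810584) = 0.444598
x_3 = g(0.444598) = 0.641082
x_4 = g(0.641082) = 0.526722
x_5 = g(0.526722) = 0.590537
x_6 = g(0.590537) = 0.554029
x_7 = g(0.554029) = 0.574630
x_8 = g(0.574630) = 0.562913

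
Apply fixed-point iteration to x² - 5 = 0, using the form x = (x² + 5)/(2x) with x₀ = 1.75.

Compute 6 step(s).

Equation: x² - 5 = 0
Fixed-point form: x = (x² + 5)/(2x)
x₀ = 1.75

x_1 = g(1.750000) = 2.303571
x_2 = g(2.303571) = 2.237057
x_3 = g(2.237057) = 2.236068
x_4 = g(2.236068) = 2.236068
x_5 = g(2.236068) = 2.236068
x_6 = g(2.236068) = 2.236068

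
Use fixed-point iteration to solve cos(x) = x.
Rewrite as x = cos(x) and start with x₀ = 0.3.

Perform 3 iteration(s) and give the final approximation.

Equation: cos(x) = x
Fixed-point form: x = cos(x)
x₀ = 0.3

x_1 = g(0.300000) = 0.955336
x_2 = g(0.955336) = 0.577334
x_3 = g(0.577334) = 0.837921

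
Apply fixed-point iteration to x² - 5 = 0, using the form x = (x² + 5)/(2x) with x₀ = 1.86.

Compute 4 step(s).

Equation: x² - 5 = 0
Fixed-point form: x = (x² + 5)/(2x)
x₀ = 1.86

x_1 = g(1.860000) = 2.274086
x_2 = g(2.274086) = 2.236386
x_3 = g(2.236386) = 2.236068
x_4 = g(2.236068) = 2.236068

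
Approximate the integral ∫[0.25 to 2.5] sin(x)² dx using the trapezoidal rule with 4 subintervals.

f(x) = sin(x)²
a = 0.25, b = 2.5, n = 4
h = (b - a)/n = 0.562500

Trapezoidal rule: (h/2)[f(x₀) + 2f(x₁) + 2f(x₂) + ... + f(xₙ)]

x_0 = 0.2500, f(x_0) = 0.061209, coefficient = 1
x_1 = 0.8125, f(x_1) = 0.527089, coefficient = 2
x_2 = 1.3750, f(x_2) = 0.962151, coefficient = 2
x_3 = 1.9375, f(x_3) = 0.871449, coefficient = 2
x_4 = 2.5000, f(x_4) = 0.358169, coefficient = 1

I ≈ (0.562500/2) × 5.140755 = 1.445837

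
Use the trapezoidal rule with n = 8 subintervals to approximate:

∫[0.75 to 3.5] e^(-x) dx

f(x) = e^(-x)
a = 0.75, b = 3.5, n = 8
h = (b - a)/n = 0.343750

Trapezoidal rule: (h/2)[f(x₀) + 2f(x₁) + 2f(x₂) + ... + f(xₙ)]

x_0 = 0.7500, f(x_0) = 0.472367, coefficient = 1
x_1 = 1.0938, f(x_1) = 0.334958, coefficient = 2
x_2 = 1.4375, f(x_2) = 0.237521, coefficient = 2
x_3 = 1.7812, f(x_3) = 0.168427, coefficient = 2
x_4 = 2.1250, f(x_4) = 0.119433, coefficient = 2
x_5 = 2.4688, f(x_5) = 0.084691, coefficient = 2
x_6 = 2.8125, f(x_6) = 0.060055, coefficient = 2
x_7 = 3.1562, f(x_7) = 0.042585, coefficient = 2
x_8 = 3.5000, f(x_8) = 0.030197, coefficient = 1

I ≈ (0.343750/2) × 2.597903 = 0.446515
Exact value: 0.442169
Error: 0.004345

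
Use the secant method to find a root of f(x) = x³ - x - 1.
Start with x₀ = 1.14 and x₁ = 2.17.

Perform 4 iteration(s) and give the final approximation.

f(x) = x³ - x - 1
x₀ = 1.14, x₁ = 2.17

Secant formula: x_{n+1} = x_n - f(x_n)(x_n - x_{n-1})/(f(x_n) - f(x_{n-1}))

Iteration 1:
  f(1.140000) = -0.658456
  f(2.170000) = 7.048313
  x_2 = 2.170000 - 7.048313×(2.170000 - 1.140000)/(7.048313 - (-0.658456))
       = 1.228002
Iteration 2:
  f(2.170000) = 7.048313
  f(1.228002) = -0.376189
  x_3 = 1.228002 - (-0.376189)×(1.228002 - 2.170000)/(-0.376189 - 7.048313)
       = 1.275732
Iteration 3:
  f(1.228002) = -0.376189
  f(1.275732) = -0.199490
  x_4 = 1.275732 - (-0.199490)×(1.275732 - 1.228002)/(-0.199490 - (-0.376189))
       = 1.329617
Iteration 4:
  f(1.275732) = -0.199490
  f(1.329617) = 0.020990
  x_5 = 1.329617 - 0.020990×(1.329617 - 1.275732)/(0.020990 - (-0.199490))
       = 1.324487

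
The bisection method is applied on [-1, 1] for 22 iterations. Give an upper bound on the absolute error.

Bisection error bound: |error| ≤ (b-a)/2^n
|error| ≤ (1 - (-1))/2^22 = 2/2^22
|error| ≤ 0.0000004768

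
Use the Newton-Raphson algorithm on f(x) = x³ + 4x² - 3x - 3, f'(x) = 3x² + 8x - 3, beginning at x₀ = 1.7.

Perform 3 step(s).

f(x) = x³ + 4x² - 3x - 3
f'(x) = 3x² + 8x - 3
x₀ = 1.7

Newton-Raphson formula: x_{n+1} = x_n - f(x_n)/f'(x_n)

Iteration 1:
  f(1.700000) = 8.373000
  f'(1.700000) = 19.270000
  x_1 = 1.700000 - 8.373000/19.270000 = 1.265490
Iteration 2:
  f(1.265490) = 1.636032
  f'(1.265490) = 11.928321
  x_2 = 1.265490 - 1.636032/11.928321 = 1.128335
Iteration 3:
  f(1.128335) = 0.144084
  f'(1.128335) = 9.846101
  x_3 = 1.128335 - 0.144084/9.846101 = 1.113702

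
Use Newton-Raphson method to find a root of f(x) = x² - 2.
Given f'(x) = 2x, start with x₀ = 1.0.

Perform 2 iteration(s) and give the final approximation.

f(x) = x² - 2
f'(x) = 2x
x₀ = 1.0

Newton-Raphson formula: x_{n+1} = x_n - f(x_n)/f'(x_n)

Iteration 1:
  f(1.000000) = -1.000000
  f'(1.000000) = 2.000000
  x_1 = 1.000000 - (-1.000000)/2.000000 = 1.500000
Iteration 2:
  f(1.500000) = 0.250000
  f'(1.500000) = 3.000000
  x_2 = 1.500000 - 0.250000/3.000000 = 1.416667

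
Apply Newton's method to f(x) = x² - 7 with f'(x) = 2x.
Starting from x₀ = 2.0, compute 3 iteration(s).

f(x) = x² - 7
f'(x) = 2x
x₀ = 2.0

Newton-Raphson formula: x_{n+1} = x_n - f(x_n)/f'(x_n)

Iteration 1:
  f(2.000000) = -3.000000
  f'(2.000000) = 4.000000
  x_1 = 2.000000 - (-3.000000)/4.000000 = 2.750000
Iteration 2:
  f(2.750000) = 0.562500
  f'(2.750000) = 5.500000
  x_2 = 2.750000 - 0.562500/5.500000 = 2.647727
Iteration 3:
  f(2.647727) = 0.010460
  f'(2.647727) = 5.295455
  x_3 = 2.647727 - 0.010460/5.295455 = 2.645752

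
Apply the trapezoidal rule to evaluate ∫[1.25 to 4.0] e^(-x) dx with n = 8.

f(x) = e^(-x)
a = 1.25, b = 4.0, n = 8
h = (b - a)/n = 0.343750

Trapezoidal rule: (h/2)[f(x₀) + 2f(x₁) + 2f(x₂) + ... + f(xₙ)]

x_0 = 1.2500, f(x_0) = 0.286505, coefficient = 1
x_1 = 1.5938, f(x_1) = 0.203162, coefficient = 2
x_2 = 1.9375, f(x_2) = 0.144064, coefficient = 2
x_3 = 2.2812, f(x_3) = 0.102156, coefficient = 2
x_4 = 2.6250, f(x_4) = 0.072440, coefficient = 2
x_5 = 2.9688, f(x_5) = 0.051367, coefficient = 2
x_6 = 3.3125, f(x_6) = 0.036425, coefficient = 2
x_7 = 3.6562, f(x_7) = 0.025829, coefficient = 2
x_8 = 4.0000, f(x_8) = 0.018316, coefficient = 1

I ≈ (0.343750/2) × 1.575708 = 0.270825
Exact value: 0.268189
Error: 0.002636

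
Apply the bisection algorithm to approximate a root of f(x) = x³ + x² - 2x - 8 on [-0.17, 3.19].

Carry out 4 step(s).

f(x) = x³ + x² - 2x - 8
Initial interval: [-0.17, 3.19]

Iteration 1:
  c_1 = (-0.170000 + 3.190000)/2 = 1.510000
  f(c_1) = f(1.510000) = -5.296949
  f(a) × f(c) ≥ 0, new interval: [1.510000, 3.190000]
Iteration 2:
  c_2 = (1.510000 + 3.190000)/2 = 2.350000
  f(c_2) = f(2.350000) = 5.800375
  f(a) × f(c) < 0, new interval: [1.510000, 2.350000]
Iteration 3:
  c_3 = (1.510000 + 2.350000)/2 = 1.930000
  f(c_3) = f(1.930000) = -0.946043
  f(a) × f(c) ≥ 0, new interval: [1.930000, 2.350000]
Iteration 4:
  c_4 = (1.930000 + 2.350000)/2 = 2.140000
  f(c_4) = f(2.140000) = 2.099944
  f(a) × f(c) < 0, new interval: [1.930000, 2.140000]

After 4 iteration(s), the approximation is c_4 = 2.140000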